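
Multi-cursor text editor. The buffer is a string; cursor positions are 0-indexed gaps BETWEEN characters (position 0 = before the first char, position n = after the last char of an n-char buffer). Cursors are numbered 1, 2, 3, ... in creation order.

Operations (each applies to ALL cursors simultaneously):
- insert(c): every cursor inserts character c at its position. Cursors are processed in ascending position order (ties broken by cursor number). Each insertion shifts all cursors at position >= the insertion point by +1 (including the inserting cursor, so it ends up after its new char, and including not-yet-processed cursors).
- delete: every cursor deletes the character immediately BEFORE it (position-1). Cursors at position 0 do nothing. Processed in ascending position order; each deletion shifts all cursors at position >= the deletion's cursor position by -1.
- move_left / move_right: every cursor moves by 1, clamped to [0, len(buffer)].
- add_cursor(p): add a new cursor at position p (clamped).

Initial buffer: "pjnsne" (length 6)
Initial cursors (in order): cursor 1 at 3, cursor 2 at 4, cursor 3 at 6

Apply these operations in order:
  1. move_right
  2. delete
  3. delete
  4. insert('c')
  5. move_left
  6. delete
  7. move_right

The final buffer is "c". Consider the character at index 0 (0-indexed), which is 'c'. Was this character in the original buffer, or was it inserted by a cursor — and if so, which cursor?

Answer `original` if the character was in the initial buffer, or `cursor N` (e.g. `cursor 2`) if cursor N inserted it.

Answer: cursor 3

Derivation:
After op 1 (move_right): buffer="pjnsne" (len 6), cursors c1@4 c2@5 c3@6, authorship ......
After op 2 (delete): buffer="pjn" (len 3), cursors c1@3 c2@3 c3@3, authorship ...
After op 3 (delete): buffer="" (len 0), cursors c1@0 c2@0 c3@0, authorship 
After op 4 (insert('c')): buffer="ccc" (len 3), cursors c1@3 c2@3 c3@3, authorship 123
After op 5 (move_left): buffer="ccc" (len 3), cursors c1@2 c2@2 c3@2, authorship 123
After op 6 (delete): buffer="c" (len 1), cursors c1@0 c2@0 c3@0, authorship 3
After op 7 (move_right): buffer="c" (len 1), cursors c1@1 c2@1 c3@1, authorship 3
Authorship (.=original, N=cursor N): 3
Index 0: author = 3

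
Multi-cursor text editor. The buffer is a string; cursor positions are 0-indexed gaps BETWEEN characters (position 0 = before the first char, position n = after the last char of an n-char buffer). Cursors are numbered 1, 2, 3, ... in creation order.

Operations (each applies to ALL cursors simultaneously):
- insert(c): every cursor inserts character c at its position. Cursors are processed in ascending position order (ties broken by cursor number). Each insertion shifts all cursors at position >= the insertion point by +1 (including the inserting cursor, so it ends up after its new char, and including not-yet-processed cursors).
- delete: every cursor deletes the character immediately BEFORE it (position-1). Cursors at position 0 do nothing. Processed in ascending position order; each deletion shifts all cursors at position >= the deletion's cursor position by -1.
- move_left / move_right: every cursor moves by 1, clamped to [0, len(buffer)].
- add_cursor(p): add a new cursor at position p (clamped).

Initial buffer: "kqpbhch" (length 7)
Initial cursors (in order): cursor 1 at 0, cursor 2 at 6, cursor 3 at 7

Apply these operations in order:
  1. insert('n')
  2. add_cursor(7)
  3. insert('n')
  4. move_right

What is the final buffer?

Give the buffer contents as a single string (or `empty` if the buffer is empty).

Answer: nnkqpbhcnnnhnn

Derivation:
After op 1 (insert('n')): buffer="nkqpbhcnhn" (len 10), cursors c1@1 c2@8 c3@10, authorship 1......2.3
After op 2 (add_cursor(7)): buffer="nkqpbhcnhn" (len 10), cursors c1@1 c4@7 c2@8 c3@10, authorship 1......2.3
After op 3 (insert('n')): buffer="nnkqpbhcnnnhnn" (len 14), cursors c1@2 c4@9 c2@11 c3@14, authorship 11......422.33
After op 4 (move_right): buffer="nnkqpbhcnnnhnn" (len 14), cursors c1@3 c4@10 c2@12 c3@14, authorship 11......422.33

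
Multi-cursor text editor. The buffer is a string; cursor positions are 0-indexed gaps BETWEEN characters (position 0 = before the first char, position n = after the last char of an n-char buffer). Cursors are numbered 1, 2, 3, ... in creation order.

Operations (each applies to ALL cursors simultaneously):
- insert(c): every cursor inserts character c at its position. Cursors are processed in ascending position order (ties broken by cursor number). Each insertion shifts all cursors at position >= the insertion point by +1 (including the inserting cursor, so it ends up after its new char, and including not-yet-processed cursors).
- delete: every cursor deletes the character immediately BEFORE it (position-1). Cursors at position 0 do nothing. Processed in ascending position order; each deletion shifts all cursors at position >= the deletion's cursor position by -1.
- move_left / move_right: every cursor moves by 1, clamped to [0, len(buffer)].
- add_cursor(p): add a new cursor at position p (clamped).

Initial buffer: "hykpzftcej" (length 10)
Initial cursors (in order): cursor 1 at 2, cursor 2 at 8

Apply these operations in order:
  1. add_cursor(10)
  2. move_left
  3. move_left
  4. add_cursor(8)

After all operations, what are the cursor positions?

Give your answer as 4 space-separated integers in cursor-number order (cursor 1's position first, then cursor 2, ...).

After op 1 (add_cursor(10)): buffer="hykpzftcej" (len 10), cursors c1@2 c2@8 c3@10, authorship ..........
After op 2 (move_left): buffer="hykpzftcej" (len 10), cursors c1@1 c2@7 c3@9, authorship ..........
After op 3 (move_left): buffer="hykpzftcej" (len 10), cursors c1@0 c2@6 c3@8, authorship ..........
After op 4 (add_cursor(8)): buffer="hykpzftcej" (len 10), cursors c1@0 c2@6 c3@8 c4@8, authorship ..........

Answer: 0 6 8 8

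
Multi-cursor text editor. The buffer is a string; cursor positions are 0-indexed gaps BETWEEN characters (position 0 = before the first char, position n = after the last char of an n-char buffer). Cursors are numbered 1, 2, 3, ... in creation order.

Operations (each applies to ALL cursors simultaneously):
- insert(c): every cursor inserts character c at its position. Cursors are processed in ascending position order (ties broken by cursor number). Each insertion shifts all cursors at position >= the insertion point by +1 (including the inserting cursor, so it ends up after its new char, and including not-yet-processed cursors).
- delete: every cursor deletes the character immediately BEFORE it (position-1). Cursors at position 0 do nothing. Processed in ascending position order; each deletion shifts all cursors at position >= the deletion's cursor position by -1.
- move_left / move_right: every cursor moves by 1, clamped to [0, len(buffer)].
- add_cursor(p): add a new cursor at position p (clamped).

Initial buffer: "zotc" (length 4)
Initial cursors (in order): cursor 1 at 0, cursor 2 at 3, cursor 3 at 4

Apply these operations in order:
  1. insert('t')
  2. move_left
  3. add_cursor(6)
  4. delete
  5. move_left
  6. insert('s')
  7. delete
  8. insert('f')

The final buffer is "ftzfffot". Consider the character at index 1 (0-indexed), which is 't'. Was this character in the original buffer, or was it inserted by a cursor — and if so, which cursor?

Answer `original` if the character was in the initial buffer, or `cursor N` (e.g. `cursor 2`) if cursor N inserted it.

Answer: cursor 1

Derivation:
After op 1 (insert('t')): buffer="tzottct" (len 7), cursors c1@1 c2@5 c3@7, authorship 1...2.3
After op 2 (move_left): buffer="tzottct" (len 7), cursors c1@0 c2@4 c3@6, authorship 1...2.3
After op 3 (add_cursor(6)): buffer="tzottct" (len 7), cursors c1@0 c2@4 c3@6 c4@6, authorship 1...2.3
After op 4 (delete): buffer="tzot" (len 4), cursors c1@0 c2@3 c3@3 c4@3, authorship 1..3
After op 5 (move_left): buffer="tzot" (len 4), cursors c1@0 c2@2 c3@2 c4@2, authorship 1..3
After op 6 (insert('s')): buffer="stzsssot" (len 8), cursors c1@1 c2@6 c3@6 c4@6, authorship 11.234.3
After op 7 (delete): buffer="tzot" (len 4), cursors c1@0 c2@2 c3@2 c4@2, authorship 1..3
After op 8 (insert('f')): buffer="ftzfffot" (len 8), cursors c1@1 c2@6 c3@6 c4@6, authorship 11.234.3
Authorship (.=original, N=cursor N): 1 1 . 2 3 4 . 3
Index 1: author = 1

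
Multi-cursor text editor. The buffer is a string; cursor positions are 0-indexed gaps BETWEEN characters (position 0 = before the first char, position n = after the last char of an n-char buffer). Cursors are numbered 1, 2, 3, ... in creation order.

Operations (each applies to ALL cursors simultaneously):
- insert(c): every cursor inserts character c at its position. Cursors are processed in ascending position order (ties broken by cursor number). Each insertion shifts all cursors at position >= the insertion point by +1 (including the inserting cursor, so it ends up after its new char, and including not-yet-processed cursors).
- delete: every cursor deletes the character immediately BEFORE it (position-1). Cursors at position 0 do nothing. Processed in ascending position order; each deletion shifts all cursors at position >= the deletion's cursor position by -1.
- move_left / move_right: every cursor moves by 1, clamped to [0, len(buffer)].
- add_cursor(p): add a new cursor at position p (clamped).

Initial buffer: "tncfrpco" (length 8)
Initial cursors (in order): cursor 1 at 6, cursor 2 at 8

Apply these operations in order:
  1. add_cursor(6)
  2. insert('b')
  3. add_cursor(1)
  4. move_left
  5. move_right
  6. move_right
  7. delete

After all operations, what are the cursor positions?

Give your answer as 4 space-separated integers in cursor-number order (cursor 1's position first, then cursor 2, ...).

After op 1 (add_cursor(6)): buffer="tncfrpco" (len 8), cursors c1@6 c3@6 c2@8, authorship ........
After op 2 (insert('b')): buffer="tncfrpbbcob" (len 11), cursors c1@8 c3@8 c2@11, authorship ......13..2
After op 3 (add_cursor(1)): buffer="tncfrpbbcob" (len 11), cursors c4@1 c1@8 c3@8 c2@11, authorship ......13..2
After op 4 (move_left): buffer="tncfrpbbcob" (len 11), cursors c4@0 c1@7 c3@7 c2@10, authorship ......13..2
After op 5 (move_right): buffer="tncfrpbbcob" (len 11), cursors c4@1 c1@8 c3@8 c2@11, authorship ......13..2
After op 6 (move_right): buffer="tncfrpbbcob" (len 11), cursors c4@2 c1@9 c3@9 c2@11, authorship ......13..2
After op 7 (delete): buffer="tcfrpbo" (len 7), cursors c4@1 c1@6 c3@6 c2@7, authorship .....1.

Answer: 6 7 6 1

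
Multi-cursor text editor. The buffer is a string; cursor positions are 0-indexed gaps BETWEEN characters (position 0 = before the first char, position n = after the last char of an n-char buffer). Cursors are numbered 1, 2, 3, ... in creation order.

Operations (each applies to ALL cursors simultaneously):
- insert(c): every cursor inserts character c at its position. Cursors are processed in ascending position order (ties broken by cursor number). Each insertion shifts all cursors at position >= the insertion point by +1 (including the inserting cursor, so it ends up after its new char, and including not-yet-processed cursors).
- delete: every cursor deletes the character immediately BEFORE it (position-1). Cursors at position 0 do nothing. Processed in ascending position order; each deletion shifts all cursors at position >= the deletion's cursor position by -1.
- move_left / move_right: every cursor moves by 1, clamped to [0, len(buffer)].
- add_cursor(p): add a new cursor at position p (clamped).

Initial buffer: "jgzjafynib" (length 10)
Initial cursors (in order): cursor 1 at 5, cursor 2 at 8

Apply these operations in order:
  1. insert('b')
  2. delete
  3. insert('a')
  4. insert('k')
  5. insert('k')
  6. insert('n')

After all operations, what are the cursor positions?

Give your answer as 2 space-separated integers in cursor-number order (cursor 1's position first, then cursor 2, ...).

After op 1 (insert('b')): buffer="jgzjabfynbib" (len 12), cursors c1@6 c2@10, authorship .....1...2..
After op 2 (delete): buffer="jgzjafynib" (len 10), cursors c1@5 c2@8, authorship ..........
After op 3 (insert('a')): buffer="jgzjaafynaib" (len 12), cursors c1@6 c2@10, authorship .....1...2..
After op 4 (insert('k')): buffer="jgzjaakfynakib" (len 14), cursors c1@7 c2@12, authorship .....11...22..
After op 5 (insert('k')): buffer="jgzjaakkfynakkib" (len 16), cursors c1@8 c2@14, authorship .....111...222..
After op 6 (insert('n')): buffer="jgzjaakknfynakknib" (len 18), cursors c1@9 c2@16, authorship .....1111...2222..

Answer: 9 16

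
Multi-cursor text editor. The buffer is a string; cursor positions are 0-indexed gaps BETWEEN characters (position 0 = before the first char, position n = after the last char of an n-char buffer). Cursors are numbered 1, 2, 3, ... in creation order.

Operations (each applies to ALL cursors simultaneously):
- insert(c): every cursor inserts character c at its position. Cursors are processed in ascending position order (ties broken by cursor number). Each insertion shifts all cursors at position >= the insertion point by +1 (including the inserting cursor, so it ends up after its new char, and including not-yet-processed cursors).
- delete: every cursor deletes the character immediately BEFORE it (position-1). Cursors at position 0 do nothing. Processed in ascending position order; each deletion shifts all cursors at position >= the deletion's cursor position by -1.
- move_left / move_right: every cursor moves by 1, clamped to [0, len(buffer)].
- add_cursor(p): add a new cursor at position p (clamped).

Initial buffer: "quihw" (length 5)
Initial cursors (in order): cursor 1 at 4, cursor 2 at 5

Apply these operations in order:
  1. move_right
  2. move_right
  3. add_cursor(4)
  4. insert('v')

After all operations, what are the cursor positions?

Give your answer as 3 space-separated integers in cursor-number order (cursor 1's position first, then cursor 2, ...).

Answer: 8 8 5

Derivation:
After op 1 (move_right): buffer="quihw" (len 5), cursors c1@5 c2@5, authorship .....
After op 2 (move_right): buffer="quihw" (len 5), cursors c1@5 c2@5, authorship .....
After op 3 (add_cursor(4)): buffer="quihw" (len 5), cursors c3@4 c1@5 c2@5, authorship .....
After op 4 (insert('v')): buffer="quihvwvv" (len 8), cursors c3@5 c1@8 c2@8, authorship ....3.12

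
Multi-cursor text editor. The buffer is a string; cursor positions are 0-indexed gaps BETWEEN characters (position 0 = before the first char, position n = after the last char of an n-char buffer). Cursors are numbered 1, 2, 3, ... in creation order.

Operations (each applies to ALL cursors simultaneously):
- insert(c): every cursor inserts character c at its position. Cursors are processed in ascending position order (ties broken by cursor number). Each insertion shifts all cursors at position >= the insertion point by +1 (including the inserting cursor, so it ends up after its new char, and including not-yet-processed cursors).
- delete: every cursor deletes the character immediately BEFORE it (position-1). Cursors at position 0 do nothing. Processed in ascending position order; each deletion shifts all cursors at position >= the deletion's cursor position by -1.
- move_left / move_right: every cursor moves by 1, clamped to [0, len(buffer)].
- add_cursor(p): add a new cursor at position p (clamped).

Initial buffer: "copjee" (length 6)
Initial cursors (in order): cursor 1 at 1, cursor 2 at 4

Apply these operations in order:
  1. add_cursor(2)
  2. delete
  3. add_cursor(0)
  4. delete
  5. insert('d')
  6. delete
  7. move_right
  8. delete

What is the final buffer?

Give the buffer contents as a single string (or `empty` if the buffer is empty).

Answer: e

Derivation:
After op 1 (add_cursor(2)): buffer="copjee" (len 6), cursors c1@1 c3@2 c2@4, authorship ......
After op 2 (delete): buffer="pee" (len 3), cursors c1@0 c3@0 c2@1, authorship ...
After op 3 (add_cursor(0)): buffer="pee" (len 3), cursors c1@0 c3@0 c4@0 c2@1, authorship ...
After op 4 (delete): buffer="ee" (len 2), cursors c1@0 c2@0 c3@0 c4@0, authorship ..
After op 5 (insert('d')): buffer="ddddee" (len 6), cursors c1@4 c2@4 c3@4 c4@4, authorship 1234..
After op 6 (delete): buffer="ee" (len 2), cursors c1@0 c2@0 c3@0 c4@0, authorship ..
After op 7 (move_right): buffer="ee" (len 2), cursors c1@1 c2@1 c3@1 c4@1, authorship ..
After op 8 (delete): buffer="e" (len 1), cursors c1@0 c2@0 c3@0 c4@0, authorship .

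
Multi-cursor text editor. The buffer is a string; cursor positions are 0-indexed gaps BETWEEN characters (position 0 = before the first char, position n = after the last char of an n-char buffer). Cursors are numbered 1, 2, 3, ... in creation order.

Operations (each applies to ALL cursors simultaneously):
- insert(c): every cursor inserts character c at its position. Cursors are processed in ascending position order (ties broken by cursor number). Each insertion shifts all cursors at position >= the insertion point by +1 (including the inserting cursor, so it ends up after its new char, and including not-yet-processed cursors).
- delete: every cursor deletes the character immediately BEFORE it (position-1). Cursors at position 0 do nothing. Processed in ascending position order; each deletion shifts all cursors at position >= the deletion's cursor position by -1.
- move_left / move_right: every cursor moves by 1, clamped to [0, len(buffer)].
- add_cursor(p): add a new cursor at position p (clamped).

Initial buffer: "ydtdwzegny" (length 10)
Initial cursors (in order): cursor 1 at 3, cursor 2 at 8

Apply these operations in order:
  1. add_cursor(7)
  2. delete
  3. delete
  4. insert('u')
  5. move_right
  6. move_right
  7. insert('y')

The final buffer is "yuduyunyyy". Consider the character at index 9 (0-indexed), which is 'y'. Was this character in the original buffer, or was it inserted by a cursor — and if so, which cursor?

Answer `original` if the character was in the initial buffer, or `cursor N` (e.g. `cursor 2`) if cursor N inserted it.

After op 1 (add_cursor(7)): buffer="ydtdwzegny" (len 10), cursors c1@3 c3@7 c2@8, authorship ..........
After op 2 (delete): buffer="yddwzny" (len 7), cursors c1@2 c2@5 c3@5, authorship .......
After op 3 (delete): buffer="ydny" (len 4), cursors c1@1 c2@2 c3@2, authorship ....
After op 4 (insert('u')): buffer="yuduuny" (len 7), cursors c1@2 c2@5 c3@5, authorship .1.23..
After op 5 (move_right): buffer="yuduuny" (len 7), cursors c1@3 c2@6 c3@6, authorship .1.23..
After op 6 (move_right): buffer="yuduuny" (len 7), cursors c1@4 c2@7 c3@7, authorship .1.23..
After op 7 (insert('y')): buffer="yuduyunyyy" (len 10), cursors c1@5 c2@10 c3@10, authorship .1.213..23
Authorship (.=original, N=cursor N): . 1 . 2 1 3 . . 2 3
Index 9: author = 3

Answer: cursor 3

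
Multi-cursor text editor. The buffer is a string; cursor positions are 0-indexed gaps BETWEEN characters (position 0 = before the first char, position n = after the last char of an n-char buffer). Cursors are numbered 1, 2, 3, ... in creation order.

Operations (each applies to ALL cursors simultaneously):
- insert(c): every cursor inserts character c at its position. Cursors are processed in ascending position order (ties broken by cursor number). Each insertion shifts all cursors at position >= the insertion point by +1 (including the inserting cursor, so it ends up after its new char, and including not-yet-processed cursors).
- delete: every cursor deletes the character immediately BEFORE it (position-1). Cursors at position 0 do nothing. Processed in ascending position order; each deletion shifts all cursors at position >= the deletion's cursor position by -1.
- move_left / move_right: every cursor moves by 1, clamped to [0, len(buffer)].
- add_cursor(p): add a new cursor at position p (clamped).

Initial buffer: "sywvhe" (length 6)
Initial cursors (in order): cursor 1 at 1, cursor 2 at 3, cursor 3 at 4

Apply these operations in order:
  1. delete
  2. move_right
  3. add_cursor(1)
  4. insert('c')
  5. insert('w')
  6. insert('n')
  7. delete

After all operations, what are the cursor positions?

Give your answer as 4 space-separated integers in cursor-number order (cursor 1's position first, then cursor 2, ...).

After op 1 (delete): buffer="yhe" (len 3), cursors c1@0 c2@1 c3@1, authorship ...
After op 2 (move_right): buffer="yhe" (len 3), cursors c1@1 c2@2 c3@2, authorship ...
After op 3 (add_cursor(1)): buffer="yhe" (len 3), cursors c1@1 c4@1 c2@2 c3@2, authorship ...
After op 4 (insert('c')): buffer="ycchcce" (len 7), cursors c1@3 c4@3 c2@6 c3@6, authorship .14.23.
After op 5 (insert('w')): buffer="yccwwhccwwe" (len 11), cursors c1@5 c4@5 c2@10 c3@10, authorship .1414.2323.
After op 6 (insert('n')): buffer="yccwwnnhccwwnne" (len 15), cursors c1@7 c4@7 c2@14 c3@14, authorship .141414.232323.
After op 7 (delete): buffer="yccwwhccwwe" (len 11), cursors c1@5 c4@5 c2@10 c3@10, authorship .1414.2323.

Answer: 5 10 10 5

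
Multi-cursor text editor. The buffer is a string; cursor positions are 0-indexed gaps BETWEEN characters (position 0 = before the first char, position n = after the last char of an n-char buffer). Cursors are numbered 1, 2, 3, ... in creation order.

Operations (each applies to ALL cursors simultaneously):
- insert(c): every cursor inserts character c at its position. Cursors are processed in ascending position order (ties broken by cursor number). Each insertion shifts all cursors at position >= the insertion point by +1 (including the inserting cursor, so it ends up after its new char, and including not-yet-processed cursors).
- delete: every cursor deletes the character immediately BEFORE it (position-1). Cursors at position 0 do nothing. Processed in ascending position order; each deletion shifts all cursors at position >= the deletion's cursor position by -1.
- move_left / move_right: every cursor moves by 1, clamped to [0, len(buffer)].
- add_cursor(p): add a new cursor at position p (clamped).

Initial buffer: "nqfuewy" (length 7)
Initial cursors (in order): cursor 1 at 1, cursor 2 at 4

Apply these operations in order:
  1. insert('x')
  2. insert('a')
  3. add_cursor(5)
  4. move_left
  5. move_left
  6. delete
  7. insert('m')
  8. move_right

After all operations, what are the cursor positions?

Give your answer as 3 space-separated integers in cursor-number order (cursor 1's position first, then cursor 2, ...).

After op 1 (insert('x')): buffer="nxqfuxewy" (len 9), cursors c1@2 c2@6, authorship .1...2...
After op 2 (insert('a')): buffer="nxaqfuxaewy" (len 11), cursors c1@3 c2@8, authorship .11...22...
After op 3 (add_cursor(5)): buffer="nxaqfuxaewy" (len 11), cursors c1@3 c3@5 c2@8, authorship .11...22...
After op 4 (move_left): buffer="nxaqfuxaewy" (len 11), cursors c1@2 c3@4 c2@7, authorship .11...22...
After op 5 (move_left): buffer="nxaqfuxaewy" (len 11), cursors c1@1 c3@3 c2@6, authorship .11...22...
After op 6 (delete): buffer="xqfxaewy" (len 8), cursors c1@0 c3@1 c2@3, authorship 1..22...
After op 7 (insert('m')): buffer="mxmqfmxaewy" (len 11), cursors c1@1 c3@3 c2@6, authorship 113..222...
After op 8 (move_right): buffer="mxmqfmxaewy" (len 11), cursors c1@2 c3@4 c2@7, authorship 113..222...

Answer: 2 7 4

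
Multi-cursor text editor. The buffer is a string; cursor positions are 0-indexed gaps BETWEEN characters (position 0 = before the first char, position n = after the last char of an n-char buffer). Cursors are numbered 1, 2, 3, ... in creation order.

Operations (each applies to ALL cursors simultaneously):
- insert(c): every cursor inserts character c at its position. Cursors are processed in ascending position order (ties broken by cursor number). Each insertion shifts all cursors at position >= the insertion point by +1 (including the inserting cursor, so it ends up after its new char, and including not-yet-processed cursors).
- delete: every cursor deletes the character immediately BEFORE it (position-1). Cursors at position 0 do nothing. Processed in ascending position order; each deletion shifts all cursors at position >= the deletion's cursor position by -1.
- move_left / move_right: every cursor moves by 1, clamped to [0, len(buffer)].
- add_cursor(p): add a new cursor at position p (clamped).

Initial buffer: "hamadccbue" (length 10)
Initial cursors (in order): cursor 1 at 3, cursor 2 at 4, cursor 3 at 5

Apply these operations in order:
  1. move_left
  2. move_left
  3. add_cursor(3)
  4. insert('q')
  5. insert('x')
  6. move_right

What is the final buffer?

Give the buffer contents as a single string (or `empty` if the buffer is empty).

Answer: hqxaqxmqqxxadccbue

Derivation:
After op 1 (move_left): buffer="hamadccbue" (len 10), cursors c1@2 c2@3 c3@4, authorship ..........
After op 2 (move_left): buffer="hamadccbue" (len 10), cursors c1@1 c2@2 c3@3, authorship ..........
After op 3 (add_cursor(3)): buffer="hamadccbue" (len 10), cursors c1@1 c2@2 c3@3 c4@3, authorship ..........
After op 4 (insert('q')): buffer="hqaqmqqadccbue" (len 14), cursors c1@2 c2@4 c3@7 c4@7, authorship .1.2.34.......
After op 5 (insert('x')): buffer="hqxaqxmqqxxadccbue" (len 18), cursors c1@3 c2@6 c3@11 c4@11, authorship .11.22.3434.......
After op 6 (move_right): buffer="hqxaqxmqqxxadccbue" (len 18), cursors c1@4 c2@7 c3@12 c4@12, authorship .11.22.3434.......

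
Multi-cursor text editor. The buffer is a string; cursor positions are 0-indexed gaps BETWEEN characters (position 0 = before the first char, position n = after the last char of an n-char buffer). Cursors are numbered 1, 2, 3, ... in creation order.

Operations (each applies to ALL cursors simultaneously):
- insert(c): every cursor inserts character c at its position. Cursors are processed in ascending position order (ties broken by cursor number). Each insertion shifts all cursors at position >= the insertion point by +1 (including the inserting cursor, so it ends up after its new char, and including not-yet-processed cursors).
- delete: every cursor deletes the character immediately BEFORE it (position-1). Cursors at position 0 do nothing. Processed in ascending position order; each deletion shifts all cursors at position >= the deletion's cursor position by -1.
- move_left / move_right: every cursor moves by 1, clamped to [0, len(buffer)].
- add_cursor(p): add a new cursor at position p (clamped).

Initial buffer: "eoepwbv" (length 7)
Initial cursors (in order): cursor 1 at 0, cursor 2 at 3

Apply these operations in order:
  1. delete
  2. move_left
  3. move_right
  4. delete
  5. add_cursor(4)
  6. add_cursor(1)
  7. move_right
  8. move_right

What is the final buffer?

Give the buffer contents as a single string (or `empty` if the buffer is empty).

After op 1 (delete): buffer="eopwbv" (len 6), cursors c1@0 c2@2, authorship ......
After op 2 (move_left): buffer="eopwbv" (len 6), cursors c1@0 c2@1, authorship ......
After op 3 (move_right): buffer="eopwbv" (len 6), cursors c1@1 c2@2, authorship ......
After op 4 (delete): buffer="pwbv" (len 4), cursors c1@0 c2@0, authorship ....
After op 5 (add_cursor(4)): buffer="pwbv" (len 4), cursors c1@0 c2@0 c3@4, authorship ....
After op 6 (add_cursor(1)): buffer="pwbv" (len 4), cursors c1@0 c2@0 c4@1 c3@4, authorship ....
After op 7 (move_right): buffer="pwbv" (len 4), cursors c1@1 c2@1 c4@2 c3@4, authorship ....
After op 8 (move_right): buffer="pwbv" (len 4), cursors c1@2 c2@2 c4@3 c3@4, authorship ....

Answer: pwbv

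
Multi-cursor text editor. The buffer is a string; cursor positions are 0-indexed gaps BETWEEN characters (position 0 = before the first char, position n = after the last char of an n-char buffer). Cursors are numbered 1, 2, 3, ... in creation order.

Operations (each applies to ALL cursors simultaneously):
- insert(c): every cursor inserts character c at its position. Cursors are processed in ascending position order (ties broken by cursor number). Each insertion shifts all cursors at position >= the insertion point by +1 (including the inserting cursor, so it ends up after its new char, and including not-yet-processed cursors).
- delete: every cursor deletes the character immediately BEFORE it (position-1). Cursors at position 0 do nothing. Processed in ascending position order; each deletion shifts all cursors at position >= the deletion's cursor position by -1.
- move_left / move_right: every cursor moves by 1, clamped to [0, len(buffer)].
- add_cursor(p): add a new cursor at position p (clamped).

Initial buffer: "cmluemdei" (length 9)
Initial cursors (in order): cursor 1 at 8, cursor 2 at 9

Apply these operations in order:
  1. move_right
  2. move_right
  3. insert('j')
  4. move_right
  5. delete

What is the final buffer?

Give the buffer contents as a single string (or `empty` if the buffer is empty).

After op 1 (move_right): buffer="cmluemdei" (len 9), cursors c1@9 c2@9, authorship .........
After op 2 (move_right): buffer="cmluemdei" (len 9), cursors c1@9 c2@9, authorship .........
After op 3 (insert('j')): buffer="cmluemdeijj" (len 11), cursors c1@11 c2@11, authorship .........12
After op 4 (move_right): buffer="cmluemdeijj" (len 11), cursors c1@11 c2@11, authorship .........12
After op 5 (delete): buffer="cmluemdei" (len 9), cursors c1@9 c2@9, authorship .........

Answer: cmluemdei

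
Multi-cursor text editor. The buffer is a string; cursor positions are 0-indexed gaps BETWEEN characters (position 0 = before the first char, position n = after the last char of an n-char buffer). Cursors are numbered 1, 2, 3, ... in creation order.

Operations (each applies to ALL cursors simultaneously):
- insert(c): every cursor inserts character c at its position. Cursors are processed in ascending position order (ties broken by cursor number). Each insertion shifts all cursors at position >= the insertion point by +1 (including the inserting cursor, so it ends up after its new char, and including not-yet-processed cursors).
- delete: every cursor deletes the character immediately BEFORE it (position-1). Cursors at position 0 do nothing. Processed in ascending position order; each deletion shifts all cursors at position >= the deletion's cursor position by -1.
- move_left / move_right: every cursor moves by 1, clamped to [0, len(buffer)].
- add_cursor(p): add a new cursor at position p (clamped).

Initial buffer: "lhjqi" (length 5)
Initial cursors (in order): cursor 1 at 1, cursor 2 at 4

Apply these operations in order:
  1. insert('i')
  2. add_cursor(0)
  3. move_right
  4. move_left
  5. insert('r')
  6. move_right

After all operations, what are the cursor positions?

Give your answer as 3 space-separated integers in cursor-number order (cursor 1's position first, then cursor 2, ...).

After op 1 (insert('i')): buffer="lihjqii" (len 7), cursors c1@2 c2@6, authorship .1...2.
After op 2 (add_cursor(0)): buffer="lihjqii" (len 7), cursors c3@0 c1@2 c2@6, authorship .1...2.
After op 3 (move_right): buffer="lihjqii" (len 7), cursors c3@1 c1@3 c2@7, authorship .1...2.
After op 4 (move_left): buffer="lihjqii" (len 7), cursors c3@0 c1@2 c2@6, authorship .1...2.
After op 5 (insert('r')): buffer="rlirhjqiri" (len 10), cursors c3@1 c1@4 c2@9, authorship 3.11...22.
After op 6 (move_right): buffer="rlirhjqiri" (len 10), cursors c3@2 c1@5 c2@10, authorship 3.11...22.

Answer: 5 10 2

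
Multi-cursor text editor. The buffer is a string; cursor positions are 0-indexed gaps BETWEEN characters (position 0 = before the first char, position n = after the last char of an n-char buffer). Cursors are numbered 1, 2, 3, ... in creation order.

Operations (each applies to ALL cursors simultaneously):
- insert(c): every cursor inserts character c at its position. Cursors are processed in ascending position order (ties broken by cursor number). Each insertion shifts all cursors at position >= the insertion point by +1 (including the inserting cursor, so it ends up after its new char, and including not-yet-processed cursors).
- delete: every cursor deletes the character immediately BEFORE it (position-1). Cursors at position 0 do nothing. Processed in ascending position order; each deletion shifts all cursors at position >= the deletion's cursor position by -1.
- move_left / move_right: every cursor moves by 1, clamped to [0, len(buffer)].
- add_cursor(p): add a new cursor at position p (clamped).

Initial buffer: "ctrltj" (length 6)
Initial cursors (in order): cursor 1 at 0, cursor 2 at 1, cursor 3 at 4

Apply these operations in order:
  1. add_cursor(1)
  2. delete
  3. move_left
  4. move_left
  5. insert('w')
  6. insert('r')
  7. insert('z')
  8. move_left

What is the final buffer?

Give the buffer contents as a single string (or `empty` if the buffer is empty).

After op 1 (add_cursor(1)): buffer="ctrltj" (len 6), cursors c1@0 c2@1 c4@1 c3@4, authorship ......
After op 2 (delete): buffer="trtj" (len 4), cursors c1@0 c2@0 c4@0 c3@2, authorship ....
After op 3 (move_left): buffer="trtj" (len 4), cursors c1@0 c2@0 c4@0 c3@1, authorship ....
After op 4 (move_left): buffer="trtj" (len 4), cursors c1@0 c2@0 c3@0 c4@0, authorship ....
After op 5 (insert('w')): buffer="wwwwtrtj" (len 8), cursors c1@4 c2@4 c3@4 c4@4, authorship 1234....
After op 6 (insert('r')): buffer="wwwwrrrrtrtj" (len 12), cursors c1@8 c2@8 c3@8 c4@8, authorship 12341234....
After op 7 (insert('z')): buffer="wwwwrrrrzzzztrtj" (len 16), cursors c1@12 c2@12 c3@12 c4@12, authorship 123412341234....
After op 8 (move_left): buffer="wwwwrrrrzzzztrtj" (len 16), cursors c1@11 c2@11 c3@11 c4@11, authorship 123412341234....

Answer: wwwwrrrrzzzztrtj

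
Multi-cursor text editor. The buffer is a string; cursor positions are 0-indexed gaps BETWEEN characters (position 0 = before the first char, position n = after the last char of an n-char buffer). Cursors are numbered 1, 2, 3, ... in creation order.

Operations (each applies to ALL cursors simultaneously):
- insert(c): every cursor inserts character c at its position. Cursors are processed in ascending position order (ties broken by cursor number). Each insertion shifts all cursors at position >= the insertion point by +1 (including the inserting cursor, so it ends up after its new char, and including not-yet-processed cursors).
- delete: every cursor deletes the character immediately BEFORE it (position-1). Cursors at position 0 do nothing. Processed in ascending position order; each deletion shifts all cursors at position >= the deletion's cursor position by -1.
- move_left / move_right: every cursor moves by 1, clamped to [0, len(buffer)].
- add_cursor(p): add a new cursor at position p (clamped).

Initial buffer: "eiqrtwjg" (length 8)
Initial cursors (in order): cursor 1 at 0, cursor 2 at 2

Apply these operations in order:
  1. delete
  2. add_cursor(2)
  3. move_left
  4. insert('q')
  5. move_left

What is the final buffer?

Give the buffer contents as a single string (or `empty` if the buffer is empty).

After op 1 (delete): buffer="eqrtwjg" (len 7), cursors c1@0 c2@1, authorship .......
After op 2 (add_cursor(2)): buffer="eqrtwjg" (len 7), cursors c1@0 c2@1 c3@2, authorship .......
After op 3 (move_left): buffer="eqrtwjg" (len 7), cursors c1@0 c2@0 c3@1, authorship .......
After op 4 (insert('q')): buffer="qqeqqrtwjg" (len 10), cursors c1@2 c2@2 c3@4, authorship 12.3......
After op 5 (move_left): buffer="qqeqqrtwjg" (len 10), cursors c1@1 c2@1 c3@3, authorship 12.3......

Answer: qqeqqrtwjg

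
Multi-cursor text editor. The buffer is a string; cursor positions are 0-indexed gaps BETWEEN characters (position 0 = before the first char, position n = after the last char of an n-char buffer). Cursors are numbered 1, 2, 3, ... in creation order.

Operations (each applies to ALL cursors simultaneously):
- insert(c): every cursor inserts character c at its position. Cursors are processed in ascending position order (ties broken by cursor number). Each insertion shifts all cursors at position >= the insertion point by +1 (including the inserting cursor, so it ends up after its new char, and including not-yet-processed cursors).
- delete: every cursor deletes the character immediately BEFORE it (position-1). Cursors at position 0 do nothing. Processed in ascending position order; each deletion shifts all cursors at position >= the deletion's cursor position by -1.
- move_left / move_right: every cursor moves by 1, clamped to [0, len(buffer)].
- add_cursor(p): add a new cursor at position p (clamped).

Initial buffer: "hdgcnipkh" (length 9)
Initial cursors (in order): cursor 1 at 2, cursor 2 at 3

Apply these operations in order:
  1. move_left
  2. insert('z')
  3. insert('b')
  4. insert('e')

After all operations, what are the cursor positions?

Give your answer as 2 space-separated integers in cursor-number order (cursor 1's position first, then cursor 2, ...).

Answer: 4 8

Derivation:
After op 1 (move_left): buffer="hdgcnipkh" (len 9), cursors c1@1 c2@2, authorship .........
After op 2 (insert('z')): buffer="hzdzgcnipkh" (len 11), cursors c1@2 c2@4, authorship .1.2.......
After op 3 (insert('b')): buffer="hzbdzbgcnipkh" (len 13), cursors c1@3 c2@6, authorship .11.22.......
After op 4 (insert('e')): buffer="hzbedzbegcnipkh" (len 15), cursors c1@4 c2@8, authorship .111.222.......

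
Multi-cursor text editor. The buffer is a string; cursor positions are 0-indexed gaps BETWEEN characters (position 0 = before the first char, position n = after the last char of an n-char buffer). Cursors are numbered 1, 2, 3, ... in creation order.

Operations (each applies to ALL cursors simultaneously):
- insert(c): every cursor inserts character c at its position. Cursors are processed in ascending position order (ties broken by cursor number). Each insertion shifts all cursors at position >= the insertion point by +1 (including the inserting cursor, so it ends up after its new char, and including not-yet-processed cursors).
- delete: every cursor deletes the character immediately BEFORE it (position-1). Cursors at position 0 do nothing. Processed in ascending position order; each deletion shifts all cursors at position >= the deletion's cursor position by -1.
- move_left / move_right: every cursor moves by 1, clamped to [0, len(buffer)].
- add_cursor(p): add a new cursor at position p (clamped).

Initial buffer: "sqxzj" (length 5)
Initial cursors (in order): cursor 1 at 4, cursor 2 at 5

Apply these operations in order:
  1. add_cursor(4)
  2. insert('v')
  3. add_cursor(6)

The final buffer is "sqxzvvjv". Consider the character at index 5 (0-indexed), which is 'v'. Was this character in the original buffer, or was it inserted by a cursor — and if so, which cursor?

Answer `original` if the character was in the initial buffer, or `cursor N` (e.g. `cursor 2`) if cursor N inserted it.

After op 1 (add_cursor(4)): buffer="sqxzj" (len 5), cursors c1@4 c3@4 c2@5, authorship .....
After op 2 (insert('v')): buffer="sqxzvvjv" (len 8), cursors c1@6 c3@6 c2@8, authorship ....13.2
After op 3 (add_cursor(6)): buffer="sqxzvvjv" (len 8), cursors c1@6 c3@6 c4@6 c2@8, authorship ....13.2
Authorship (.=original, N=cursor N): . . . . 1 3 . 2
Index 5: author = 3

Answer: cursor 3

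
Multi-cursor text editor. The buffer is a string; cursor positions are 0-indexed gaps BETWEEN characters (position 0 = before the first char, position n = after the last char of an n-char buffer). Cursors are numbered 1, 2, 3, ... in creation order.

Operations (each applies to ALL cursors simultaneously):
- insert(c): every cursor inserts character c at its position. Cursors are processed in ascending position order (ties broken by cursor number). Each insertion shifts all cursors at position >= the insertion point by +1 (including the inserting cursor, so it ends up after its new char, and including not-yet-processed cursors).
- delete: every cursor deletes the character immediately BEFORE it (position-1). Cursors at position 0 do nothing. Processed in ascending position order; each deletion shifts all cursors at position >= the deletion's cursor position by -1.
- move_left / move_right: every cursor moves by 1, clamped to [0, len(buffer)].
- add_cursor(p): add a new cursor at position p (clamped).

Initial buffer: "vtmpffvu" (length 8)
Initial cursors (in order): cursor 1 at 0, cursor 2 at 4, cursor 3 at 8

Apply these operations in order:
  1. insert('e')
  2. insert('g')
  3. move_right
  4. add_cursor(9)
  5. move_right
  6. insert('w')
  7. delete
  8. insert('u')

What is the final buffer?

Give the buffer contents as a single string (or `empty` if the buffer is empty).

After op 1 (insert('e')): buffer="evtmpeffvue" (len 11), cursors c1@1 c2@6 c3@11, authorship 1....2....3
After op 2 (insert('g')): buffer="egvtmpegffvueg" (len 14), cursors c1@2 c2@8 c3@14, authorship 11....22....33
After op 3 (move_right): buffer="egvtmpegffvueg" (len 14), cursors c1@3 c2@9 c3@14, authorship 11....22....33
After op 4 (add_cursor(9)): buffer="egvtmpegffvueg" (len 14), cursors c1@3 c2@9 c4@9 c3@14, authorship 11....22....33
After op 5 (move_right): buffer="egvtmpegffvueg" (len 14), cursors c1@4 c2@10 c4@10 c3@14, authorship 11....22....33
After op 6 (insert('w')): buffer="egvtwmpegffwwvuegw" (len 18), cursors c1@5 c2@13 c4@13 c3@18, authorship 11..1..22..24..333
After op 7 (delete): buffer="egvtmpegffvueg" (len 14), cursors c1@4 c2@10 c4@10 c3@14, authorship 11....22....33
After op 8 (insert('u')): buffer="egvtumpegffuuvuegu" (len 18), cursors c1@5 c2@13 c4@13 c3@18, authorship 11..1..22..24..333

Answer: egvtumpegffuuvuegu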